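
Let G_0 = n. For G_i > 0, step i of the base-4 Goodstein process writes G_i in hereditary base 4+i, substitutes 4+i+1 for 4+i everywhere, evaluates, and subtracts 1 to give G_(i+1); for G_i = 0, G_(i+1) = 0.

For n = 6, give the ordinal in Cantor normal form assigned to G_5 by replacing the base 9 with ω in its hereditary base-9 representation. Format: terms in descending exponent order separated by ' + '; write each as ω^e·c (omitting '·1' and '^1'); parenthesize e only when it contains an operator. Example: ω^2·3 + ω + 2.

[0] 6 ≡ 4 + 2 (base 4). Lift 5: 7. −1: 6.
[1] 6 ≡ 5 + 1 (base 5). Lift 6: 7. −1: 6.
[2] 6 ≡ 6 (base 6). Lift 7: 7. −1: 6.
[3] 6 ≡ 6 (base 7). Lift 8: 6. −1: 5.
[4] 5 ≡ 5 (base 8). Lift 9: 5. −1: 4.

4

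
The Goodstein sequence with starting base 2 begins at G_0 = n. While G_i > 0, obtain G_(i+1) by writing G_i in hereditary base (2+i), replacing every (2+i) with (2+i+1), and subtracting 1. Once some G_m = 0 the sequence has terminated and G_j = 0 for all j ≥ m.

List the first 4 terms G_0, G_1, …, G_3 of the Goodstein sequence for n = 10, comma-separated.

G_0=10  [base 2] 2^(2 + 1) + 2  →[2↦3]→  3^(3 + 1) + 3 = 84  −1 ⇒ G_1=83
G_1=83  [base 3] 3^(3 + 1) + 2  →[3↦4]→  4^(4 + 1) + 2 = 1026  −1 ⇒ G_2=1025
G_2=1025  [base 4] 4^(4 + 1) + 1  →[4↦5]→  5^(5 + 1) + 1 = 15626  −1 ⇒ G_3=15625

10, 83, 1025, 15625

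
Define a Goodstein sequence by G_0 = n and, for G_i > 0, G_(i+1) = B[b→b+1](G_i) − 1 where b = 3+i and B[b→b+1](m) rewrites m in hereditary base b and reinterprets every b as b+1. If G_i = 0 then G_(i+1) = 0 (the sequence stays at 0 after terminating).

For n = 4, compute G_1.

G_0=4  [base 3] 3 + 1  →[3↦4]→  4 + 1 = 5  −1 ⇒ G_1=4
G_1=4  [base 4] 4  →[4↦5]→  5 = 5  −1 ⇒ G_2=4

4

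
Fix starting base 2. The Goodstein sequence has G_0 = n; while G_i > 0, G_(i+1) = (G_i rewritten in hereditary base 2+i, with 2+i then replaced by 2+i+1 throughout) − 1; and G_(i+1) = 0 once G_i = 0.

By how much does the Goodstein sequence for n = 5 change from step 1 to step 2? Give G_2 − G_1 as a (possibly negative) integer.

G_0=5  [base 2] 2^2 + 1  →[2↦3]→  3^3 + 1 = 28  −1 ⇒ G_1=27
G_1=27  [base 3] 3^3  →[3↦4]→  4^4 = 256  −1 ⇒ G_2=255

228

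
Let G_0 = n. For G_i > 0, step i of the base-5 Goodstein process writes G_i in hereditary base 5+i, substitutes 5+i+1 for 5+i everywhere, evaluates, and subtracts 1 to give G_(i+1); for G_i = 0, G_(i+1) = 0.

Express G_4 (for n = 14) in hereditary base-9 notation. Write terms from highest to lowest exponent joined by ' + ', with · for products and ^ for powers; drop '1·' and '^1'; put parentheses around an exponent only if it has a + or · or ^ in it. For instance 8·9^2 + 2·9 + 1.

i=0: 14 = 2·5 + 4 (b=5); 5→6: 2·6 + 4 = 16; 16−1 = 15
i=1: 15 = 2·6 + 3 (b=6); 6→7: 2·7 + 3 = 17; 17−1 = 16
i=2: 16 = 2·7 + 2 (b=7); 7→8: 2·8 + 2 = 18; 18−1 = 17
i=3: 17 = 2·8 + 1 (b=8); 8→9: 2·9 + 1 = 19; 19−1 = 18
i=4: 18 = 2·9 (b=9); 9→10: 2·10 = 20; 20−1 = 19

2·9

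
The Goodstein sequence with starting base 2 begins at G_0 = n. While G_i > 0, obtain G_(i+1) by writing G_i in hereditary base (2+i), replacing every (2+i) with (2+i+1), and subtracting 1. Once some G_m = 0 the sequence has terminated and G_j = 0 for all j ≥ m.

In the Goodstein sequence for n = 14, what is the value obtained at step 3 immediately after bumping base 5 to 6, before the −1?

326592

[0] 14 ≡ 2^(2 + 1) + 2^2 + 2 (base 2). Lift 3: 111. −1: 110.
[1] 110 ≡ 3^(3 + 1) + 3^3 + 2 (base 3). Lift 4: 1282. −1: 1281.
[2] 1281 ≡ 4^(4 + 1) + 4^4 + 1 (base 4). Lift 5: 18751. −1: 18750.
[3] 18750 ≡ 5^(5 + 1) + 5^5 (base 5). Lift 6: 326592. −1: 326591.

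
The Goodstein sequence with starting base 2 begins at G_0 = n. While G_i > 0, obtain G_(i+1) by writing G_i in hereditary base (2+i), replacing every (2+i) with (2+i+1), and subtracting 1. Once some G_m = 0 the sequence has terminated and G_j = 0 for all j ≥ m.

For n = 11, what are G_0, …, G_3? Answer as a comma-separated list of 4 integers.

base 2: 11 = 2^(2 + 1) + 2 + 1; at 3: 3^(3 + 1) + 3 + 1 = 85; next = 84
base 3: 84 = 3^(3 + 1) + 3; at 4: 4^(4 + 1) + 4 = 1028; next = 1027
base 4: 1027 = 4^(4 + 1) + 3; at 5: 5^(5 + 1) + 3 = 15628; next = 15627

11, 84, 1027, 15627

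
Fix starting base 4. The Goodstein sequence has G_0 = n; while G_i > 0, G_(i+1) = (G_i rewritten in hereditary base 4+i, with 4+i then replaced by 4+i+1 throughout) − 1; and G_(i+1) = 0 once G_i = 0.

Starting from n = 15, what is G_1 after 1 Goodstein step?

(0) 15|_4 = 3·4 + 3 ↦ 3·5 + 3|_5 = 18 ⇒ 17
(1) 17|_5 = 3·5 + 2 ↦ 3·6 + 2|_6 = 20 ⇒ 19

17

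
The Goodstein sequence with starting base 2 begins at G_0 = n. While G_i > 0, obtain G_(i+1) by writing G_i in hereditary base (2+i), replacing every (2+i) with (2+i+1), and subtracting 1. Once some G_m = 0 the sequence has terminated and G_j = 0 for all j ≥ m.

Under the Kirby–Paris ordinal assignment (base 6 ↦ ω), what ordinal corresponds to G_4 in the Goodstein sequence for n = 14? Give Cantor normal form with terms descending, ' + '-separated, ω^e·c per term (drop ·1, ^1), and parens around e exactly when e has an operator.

step 0: 14 = 2^(2 + 1) + 2^2 + 2; sub 3 for 2: 3^(3 + 1) + 3^3 + 3; = 111; G_1 = 111−1 = 110
step 1: 110 = 3^(3 + 1) + 3^3 + 2; sub 4 for 3: 4^(4 + 1) + 4^4 + 2; = 1282; G_2 = 1282−1 = 1281
step 2: 1281 = 4^(4 + 1) + 4^4 + 1; sub 5 for 4: 5^(5 + 1) + 5^5 + 1; = 18751; G_3 = 18751−1 = 18750
step 3: 18750 = 5^(5 + 1) + 5^5; sub 6 for 5: 6^(6 + 1) + 6^6; = 326592; G_4 = 326592−1 = 326591
step 4: 326591 = 6^(6 + 1) + 5·6^5 + 5·6^4 + 5·6^3 + 5·6^2 + 5·6 + 5; sub 7 for 6: 7^(7 + 1) + 5·7^5 + 5·7^4 + 5·7^3 + 5·7^2 + 5·7 + 5; = 5862841; G_5 = 5862841−1 = 5862840

ω^(ω + 1) + ω^5·5 + ω^4·5 + ω^3·5 + ω^2·5 + ω·5 + 5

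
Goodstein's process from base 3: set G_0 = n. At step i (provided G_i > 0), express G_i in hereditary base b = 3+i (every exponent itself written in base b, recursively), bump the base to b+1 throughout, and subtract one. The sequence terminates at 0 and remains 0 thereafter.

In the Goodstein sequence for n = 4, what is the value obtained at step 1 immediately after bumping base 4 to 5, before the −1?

5

4 —HB3→ 3 + 1 —bump→ 4 + 1 = 5 —(−1)→ 4
4 —HB4→ 4 —bump→ 5 = 5 —(−1)→ 4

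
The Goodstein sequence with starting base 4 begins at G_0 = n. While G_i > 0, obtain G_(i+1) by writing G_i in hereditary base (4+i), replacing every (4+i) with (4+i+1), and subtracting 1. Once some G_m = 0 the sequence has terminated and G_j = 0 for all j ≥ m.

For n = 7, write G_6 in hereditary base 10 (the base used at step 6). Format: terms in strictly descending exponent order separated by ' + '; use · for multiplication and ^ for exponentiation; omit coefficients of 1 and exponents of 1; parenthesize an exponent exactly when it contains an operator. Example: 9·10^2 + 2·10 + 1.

5

(0) 7|_4 = 4 + 3 ↦ 5 + 3|_5 = 8 ⇒ 7
(1) 7|_5 = 5 + 2 ↦ 6 + 2|_6 = 8 ⇒ 7
(2) 7|_6 = 6 + 1 ↦ 7 + 1|_7 = 8 ⇒ 7
(3) 7|_7 = 7 ↦ 8|_8 = 8 ⇒ 7
(4) 7|_8 = 7 ↦ 7|_9 = 7 ⇒ 6
(5) 6|_9 = 6 ↦ 6|_10 = 6 ⇒ 5
(6) 5|_10 = 5 ↦ 5|_11 = 5 ⇒ 4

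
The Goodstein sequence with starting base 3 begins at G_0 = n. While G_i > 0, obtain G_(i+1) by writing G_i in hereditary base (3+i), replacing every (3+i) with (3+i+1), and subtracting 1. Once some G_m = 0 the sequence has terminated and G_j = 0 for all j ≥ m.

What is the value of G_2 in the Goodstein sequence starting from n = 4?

G_0 = 4. HB_3(4) = 3 + 1. Bump = 5. G_1 = 4.
G_1 = 4. HB_4(4) = 4. Bump = 5. G_2 = 4.
G_2 = 4. HB_5(4) = 4. Bump = 4. G_3 = 3.

4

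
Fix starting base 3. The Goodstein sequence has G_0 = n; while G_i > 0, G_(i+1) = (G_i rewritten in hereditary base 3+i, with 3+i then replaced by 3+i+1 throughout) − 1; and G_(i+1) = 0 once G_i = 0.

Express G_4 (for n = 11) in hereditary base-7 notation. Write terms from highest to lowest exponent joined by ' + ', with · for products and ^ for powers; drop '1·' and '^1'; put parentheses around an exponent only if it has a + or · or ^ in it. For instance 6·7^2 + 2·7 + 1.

5·7 + 4

11 —HB3→ 3^2 + 2 —bump→ 4^2 + 2 = 18 —(−1)→ 17
17 —HB4→ 4^2 + 1 —bump→ 5^2 + 1 = 26 —(−1)→ 25
25 —HB5→ 5^2 —bump→ 6^2 = 36 —(−1)→ 35
35 —HB6→ 5·6 + 5 —bump→ 5·7 + 5 = 40 —(−1)→ 39
39 —HB7→ 5·7 + 4 —bump→ 5·8 + 4 = 44 —(−1)→ 43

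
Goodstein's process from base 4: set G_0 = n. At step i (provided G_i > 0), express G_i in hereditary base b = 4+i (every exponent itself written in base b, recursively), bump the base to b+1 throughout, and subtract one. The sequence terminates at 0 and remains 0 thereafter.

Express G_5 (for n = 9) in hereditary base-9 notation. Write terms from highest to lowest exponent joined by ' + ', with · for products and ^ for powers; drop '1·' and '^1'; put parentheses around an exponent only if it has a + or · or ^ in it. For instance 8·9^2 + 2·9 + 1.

9 + 2

(0) 9|_4 = 2·4 + 1 ↦ 2·5 + 1|_5 = 11 ⇒ 10
(1) 10|_5 = 2·5 ↦ 2·6|_6 = 12 ⇒ 11
(2) 11|_6 = 6 + 5 ↦ 7 + 5|_7 = 12 ⇒ 11
(3) 11|_7 = 7 + 4 ↦ 8 + 4|_8 = 12 ⇒ 11
(4) 11|_8 = 8 + 3 ↦ 9 + 3|_9 = 12 ⇒ 11
(5) 11|_9 = 9 + 2 ↦ 10 + 2|_10 = 12 ⇒ 11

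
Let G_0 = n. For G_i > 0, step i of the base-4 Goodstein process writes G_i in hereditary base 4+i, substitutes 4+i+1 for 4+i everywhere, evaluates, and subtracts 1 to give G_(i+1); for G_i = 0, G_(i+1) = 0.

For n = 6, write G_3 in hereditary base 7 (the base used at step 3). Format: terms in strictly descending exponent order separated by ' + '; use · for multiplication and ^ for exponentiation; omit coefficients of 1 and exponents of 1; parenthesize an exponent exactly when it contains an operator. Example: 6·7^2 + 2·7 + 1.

[0] 6 ≡ 4 + 2 (base 4). Lift 5: 7. −1: 6.
[1] 6 ≡ 5 + 1 (base 5). Lift 6: 7. −1: 6.
[2] 6 ≡ 6 (base 6). Lift 7: 7. −1: 6.
[3] 6 ≡ 6 (base 7). Lift 8: 6. −1: 5.

6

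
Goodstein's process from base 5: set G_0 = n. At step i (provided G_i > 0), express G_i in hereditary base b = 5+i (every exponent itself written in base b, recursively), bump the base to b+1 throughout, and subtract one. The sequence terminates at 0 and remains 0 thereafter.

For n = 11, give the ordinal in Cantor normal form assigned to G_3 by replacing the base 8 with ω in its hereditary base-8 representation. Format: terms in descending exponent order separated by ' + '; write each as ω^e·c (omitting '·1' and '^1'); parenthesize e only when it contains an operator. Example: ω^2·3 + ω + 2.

ω + 5

[0] 11 ≡ 2·5 + 1 (base 5). Lift 6: 13. −1: 12.
[1] 12 ≡ 2·6 (base 6). Lift 7: 14. −1: 13.
[2] 13 ≡ 7 + 6 (base 7). Lift 8: 14. −1: 13.
[3] 13 ≡ 8 + 5 (base 8). Lift 9: 14. −1: 13.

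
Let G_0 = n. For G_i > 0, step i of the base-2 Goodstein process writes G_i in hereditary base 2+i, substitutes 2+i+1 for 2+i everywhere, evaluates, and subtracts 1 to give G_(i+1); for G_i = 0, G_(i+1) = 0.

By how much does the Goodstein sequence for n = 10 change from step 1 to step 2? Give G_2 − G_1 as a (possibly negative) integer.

942

G_0=10  [base 2] 2^(2 + 1) + 2  →[2↦3]→  3^(3 + 1) + 3 = 84  −1 ⇒ G_1=83
G_1=83  [base 3] 3^(3 + 1) + 2  →[3↦4]→  4^(4 + 1) + 2 = 1026  −1 ⇒ G_2=1025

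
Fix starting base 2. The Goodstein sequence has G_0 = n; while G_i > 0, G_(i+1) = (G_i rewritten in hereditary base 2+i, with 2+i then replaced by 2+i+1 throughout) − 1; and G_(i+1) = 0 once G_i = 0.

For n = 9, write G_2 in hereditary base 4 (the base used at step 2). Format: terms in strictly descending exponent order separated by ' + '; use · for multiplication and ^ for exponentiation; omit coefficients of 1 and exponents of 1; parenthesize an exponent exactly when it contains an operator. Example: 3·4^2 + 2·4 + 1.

9 —HB2→ 2^(2 + 1) + 1 —bump→ 3^(3 + 1) + 1 = 82 —(−1)→ 81
81 —HB3→ 3^(3 + 1) —bump→ 4^(4 + 1) = 1024 —(−1)→ 1023
1023 —HB4→ 3·4^4 + 3·4^3 + 3·4^2 + 3·4 + 3 —bump→ 3·5^5 + 3·5^3 + 3·5^2 + 3·5 + 3 = 9843 —(−1)→ 9842

3·4^4 + 3·4^3 + 3·4^2 + 3·4 + 3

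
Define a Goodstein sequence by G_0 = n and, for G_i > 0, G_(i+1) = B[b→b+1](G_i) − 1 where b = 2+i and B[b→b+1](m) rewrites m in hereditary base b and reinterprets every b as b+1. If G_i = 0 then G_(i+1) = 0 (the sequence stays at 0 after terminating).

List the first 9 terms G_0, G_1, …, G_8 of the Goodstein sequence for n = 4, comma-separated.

4, 26, 41, 60, 83, 109, 139, 173, 211

G_0=4  [base 2] 2^2  →[2↦3]→  3^3 = 27  −1 ⇒ G_1=26
G_1=26  [base 3] 2·3^2 + 2·3 + 2  →[3↦4]→  2·4^2 + 2·4 + 2 = 42  −1 ⇒ G_2=41
G_2=41  [base 4] 2·4^2 + 2·4 + 1  →[4↦5]→  2·5^2 + 2·5 + 1 = 61  −1 ⇒ G_3=60
G_3=60  [base 5] 2·5^2 + 2·5  →[5↦6]→  2·6^2 + 2·6 = 84  −1 ⇒ G_4=83
G_4=83  [base 6] 2·6^2 + 6 + 5  →[6↦7]→  2·7^2 + 7 + 5 = 110  −1 ⇒ G_5=109
G_5=109  [base 7] 2·7^2 + 7 + 4  →[7↦8]→  2·8^2 + 8 + 4 = 140  −1 ⇒ G_6=139
G_6=139  [base 8] 2·8^2 + 8 + 3  →[8↦9]→  2·9^2 + 9 + 3 = 174  −1 ⇒ G_7=173
G_7=173  [base 9] 2·9^2 + 9 + 2  →[9↦10]→  2·10^2 + 10 + 2 = 212  −1 ⇒ G_8=211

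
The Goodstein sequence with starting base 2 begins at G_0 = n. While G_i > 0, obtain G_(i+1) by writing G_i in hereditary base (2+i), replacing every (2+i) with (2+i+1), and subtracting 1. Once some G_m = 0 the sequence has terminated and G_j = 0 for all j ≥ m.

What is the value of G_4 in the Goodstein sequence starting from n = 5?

775

i=0: 5 = 2^2 + 1 (b=2); 2→3: 3^3 + 1 = 28; 28−1 = 27
i=1: 27 = 3^3 (b=3); 3→4: 4^4 = 256; 256−1 = 255
i=2: 255 = 3·4^3 + 3·4^2 + 3·4 + 3 (b=4); 4→5: 3·5^3 + 3·5^2 + 3·5 + 3 = 468; 468−1 = 467
i=3: 467 = 3·5^3 + 3·5^2 + 3·5 + 2 (b=5); 5→6: 3·6^3 + 3·6^2 + 3·6 + 2 = 776; 776−1 = 775
i=4: 775 = 3·6^3 + 3·6^2 + 3·6 + 1 (b=6); 6→7: 3·7^3 + 3·7^2 + 3·7 + 1 = 1198; 1198−1 = 1197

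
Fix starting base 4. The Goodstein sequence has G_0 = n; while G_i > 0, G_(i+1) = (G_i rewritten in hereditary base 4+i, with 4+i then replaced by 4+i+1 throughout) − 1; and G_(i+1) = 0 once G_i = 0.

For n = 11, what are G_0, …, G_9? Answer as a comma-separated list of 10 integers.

step 0: 11 = 2·4 + 3; sub 5 for 4: 2·5 + 3; = 13; G_1 = 13−1 = 12
step 1: 12 = 2·5 + 2; sub 6 for 5: 2·6 + 2; = 14; G_2 = 14−1 = 13
step 2: 13 = 2·6 + 1; sub 7 for 6: 2·7 + 1; = 15; G_3 = 15−1 = 14
step 3: 14 = 2·7; sub 8 for 7: 2·8; = 16; G_4 = 16−1 = 15
step 4: 15 = 8 + 7; sub 9 for 8: 9 + 7; = 16; G_5 = 16−1 = 15
step 5: 15 = 9 + 6; sub 10 for 9: 10 + 6; = 16; G_6 = 16−1 = 15
step 6: 15 = 10 + 5; sub 11 for 10: 11 + 5; = 16; G_7 = 16−1 = 15
step 7: 15 = 11 + 4; sub 12 for 11: 12 + 4; = 16; G_8 = 16−1 = 15
step 8: 15 = 12 + 3; sub 13 for 12: 13 + 3; = 16; G_9 = 16−1 = 15

11, 12, 13, 14, 15, 15, 15, 15, 15, 15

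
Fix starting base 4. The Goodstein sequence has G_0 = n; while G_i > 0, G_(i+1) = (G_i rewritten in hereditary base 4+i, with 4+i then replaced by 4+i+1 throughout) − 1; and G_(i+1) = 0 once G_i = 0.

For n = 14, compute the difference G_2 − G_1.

base 4: 14 = 3·4 + 2; at 5: 3·5 + 2 = 17; next = 16
base 5: 16 = 3·5 + 1; at 6: 3·6 + 1 = 19; next = 18

2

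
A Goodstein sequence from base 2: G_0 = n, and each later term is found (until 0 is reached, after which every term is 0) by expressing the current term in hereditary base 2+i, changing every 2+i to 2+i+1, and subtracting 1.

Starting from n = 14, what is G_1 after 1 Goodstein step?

step 0: 14 = 2^(2 + 1) + 2^2 + 2; sub 3 for 2: 3^(3 + 1) + 3^3 + 3; = 111; G_1 = 111−1 = 110
step 1: 110 = 3^(3 + 1) + 3^3 + 2; sub 4 for 3: 4^(4 + 1) + 4^4 + 2; = 1282; G_2 = 1282−1 = 1281

110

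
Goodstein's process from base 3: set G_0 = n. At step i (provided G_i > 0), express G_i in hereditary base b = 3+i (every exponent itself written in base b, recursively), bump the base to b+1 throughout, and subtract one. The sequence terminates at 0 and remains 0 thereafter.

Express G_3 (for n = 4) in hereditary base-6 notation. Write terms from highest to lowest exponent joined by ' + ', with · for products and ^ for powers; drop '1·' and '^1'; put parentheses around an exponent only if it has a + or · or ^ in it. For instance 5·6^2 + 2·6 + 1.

3

4 —HB3→ 3 + 1 —bump→ 4 + 1 = 5 —(−1)→ 4
4 —HB4→ 4 —bump→ 5 = 5 —(−1)→ 4
4 —HB5→ 4 —bump→ 4 = 4 —(−1)→ 3
3 —HB6→ 3 —bump→ 3 = 3 —(−1)→ 2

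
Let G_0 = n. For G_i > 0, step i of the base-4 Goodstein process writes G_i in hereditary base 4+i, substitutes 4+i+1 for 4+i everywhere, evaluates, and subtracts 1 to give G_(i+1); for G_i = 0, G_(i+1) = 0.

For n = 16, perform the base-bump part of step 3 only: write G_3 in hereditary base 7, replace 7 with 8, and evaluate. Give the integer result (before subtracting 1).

[0] 16 ≡ 4^2 (base 4). Lift 5: 25. −1: 24.
[1] 24 ≡ 4·5 + 4 (base 5). Lift 6: 28. −1: 27.
[2] 27 ≡ 4·6 + 3 (base 6). Lift 7: 31. −1: 30.
[3] 30 ≡ 4·7 + 2 (base 7). Lift 8: 34. −1: 33.

34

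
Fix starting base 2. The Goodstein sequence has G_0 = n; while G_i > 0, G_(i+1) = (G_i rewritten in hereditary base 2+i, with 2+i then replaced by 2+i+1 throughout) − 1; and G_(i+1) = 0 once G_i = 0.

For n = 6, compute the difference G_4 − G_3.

step 0: 6 = 2^2 + 2; sub 3 for 2: 3^3 + 3; = 30; G_1 = 30−1 = 29
step 1: 29 = 3^3 + 2; sub 4 for 3: 4^4 + 2; = 258; G_2 = 258−1 = 257
step 2: 257 = 4^4 + 1; sub 5 for 4: 5^5 + 1; = 3126; G_3 = 3126−1 = 3125
step 3: 3125 = 5^5; sub 6 for 5: 6^6; = 46656; G_4 = 46656−1 = 46655

43530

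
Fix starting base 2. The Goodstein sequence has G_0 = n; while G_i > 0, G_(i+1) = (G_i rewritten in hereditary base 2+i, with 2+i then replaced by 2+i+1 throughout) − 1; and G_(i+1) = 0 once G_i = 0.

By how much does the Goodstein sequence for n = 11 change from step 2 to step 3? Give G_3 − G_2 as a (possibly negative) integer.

14600

[0] 11 ≡ 2^(2 + 1) + 2 + 1 (base 2). Lift 3: 85. −1: 84.
[1] 84 ≡ 3^(3 + 1) + 3 (base 3). Lift 4: 1028. −1: 1027.
[2] 1027 ≡ 4^(4 + 1) + 3 (base 4). Lift 5: 15628. −1: 15627.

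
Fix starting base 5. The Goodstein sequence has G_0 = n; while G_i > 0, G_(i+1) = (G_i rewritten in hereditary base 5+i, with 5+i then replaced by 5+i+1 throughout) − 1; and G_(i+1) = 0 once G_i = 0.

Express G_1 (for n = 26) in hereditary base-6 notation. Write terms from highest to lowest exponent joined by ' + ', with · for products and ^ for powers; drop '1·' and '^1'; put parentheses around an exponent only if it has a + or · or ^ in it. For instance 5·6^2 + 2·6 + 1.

26 —HB5→ 5^2 + 1 —bump→ 6^2 + 1 = 37 —(−1)→ 36
36 —HB6→ 6^2 —bump→ 7^2 = 49 —(−1)→ 48

6^2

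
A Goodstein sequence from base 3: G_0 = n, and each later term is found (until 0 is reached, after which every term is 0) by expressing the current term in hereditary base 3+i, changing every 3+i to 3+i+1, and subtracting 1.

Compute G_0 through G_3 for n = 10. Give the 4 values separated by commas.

(0) 10|_3 = 3^2 + 1 ↦ 4^2 + 1|_4 = 17 ⇒ 16
(1) 16|_4 = 4^2 ↦ 5^2|_5 = 25 ⇒ 24
(2) 24|_5 = 4·5 + 4 ↦ 4·6 + 4|_6 = 28 ⇒ 27

10, 16, 24, 27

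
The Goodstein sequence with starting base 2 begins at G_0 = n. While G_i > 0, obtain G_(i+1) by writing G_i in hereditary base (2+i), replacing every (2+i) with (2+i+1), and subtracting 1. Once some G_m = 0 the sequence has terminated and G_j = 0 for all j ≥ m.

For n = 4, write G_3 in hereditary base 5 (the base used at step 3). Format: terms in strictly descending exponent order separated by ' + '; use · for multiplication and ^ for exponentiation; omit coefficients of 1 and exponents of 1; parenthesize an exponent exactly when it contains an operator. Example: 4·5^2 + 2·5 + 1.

(0) 4|_2 = 2^2 ↦ 3^3|_3 = 27 ⇒ 26
(1) 26|_3 = 2·3^2 + 2·3 + 2 ↦ 2·4^2 + 2·4 + 2|_4 = 42 ⇒ 41
(2) 41|_4 = 2·4^2 + 2·4 + 1 ↦ 2·5^2 + 2·5 + 1|_5 = 61 ⇒ 60
(3) 60|_5 = 2·5^2 + 2·5 ↦ 2·6^2 + 2·6|_6 = 84 ⇒ 83

2·5^2 + 2·5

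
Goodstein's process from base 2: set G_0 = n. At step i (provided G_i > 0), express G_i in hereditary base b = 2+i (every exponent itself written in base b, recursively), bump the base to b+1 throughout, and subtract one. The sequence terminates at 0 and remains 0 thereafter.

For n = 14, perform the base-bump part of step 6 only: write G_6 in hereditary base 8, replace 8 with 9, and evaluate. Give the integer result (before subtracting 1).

3487116549

14 —HB2→ 2^(2 + 1) + 2^2 + 2 —bump→ 3^(3 + 1) + 3^3 + 3 = 111 —(−1)→ 110
110 —HB3→ 3^(3 + 1) + 3^3 + 2 —bump→ 4^(4 + 1) + 4^4 + 2 = 1282 —(−1)→ 1281
1281 —HB4→ 4^(4 + 1) + 4^4 + 1 —bump→ 5^(5 + 1) + 5^5 + 1 = 18751 —(−1)→ 18750
18750 —HB5→ 5^(5 + 1) + 5^5 —bump→ 6^(6 + 1) + 6^6 = 326592 —(−1)→ 326591
326591 —HB6→ 6^(6 + 1) + 5·6^5 + 5·6^4 + 5·6^3 + 5·6^2 + 5·6 + 5 —bump→ 7^(7 + 1) + 5·7^5 + 5·7^4 + 5·7^3 + 5·7^2 + 5·7 + 5 = 5862841 —(−1)→ 5862840
5862840 —HB7→ 7^(7 + 1) + 5·7^5 + 5·7^4 + 5·7^3 + 5·7^2 + 5·7 + 4 —bump→ 8^(8 + 1) + 5·8^5 + 5·8^4 + 5·8^3 + 5·8^2 + 5·8 + 4 = 134404972 —(−1)→ 134404971
134404971 —HB8→ 8^(8 + 1) + 5·8^5 + 5·8^4 + 5·8^3 + 5·8^2 + 5·8 + 3 —bump→ 9^(9 + 1) + 5·9^5 + 5·9^4 + 5·9^3 + 5·9^2 + 5·9 + 3 = 3487116549 —(−1)→ 3487116548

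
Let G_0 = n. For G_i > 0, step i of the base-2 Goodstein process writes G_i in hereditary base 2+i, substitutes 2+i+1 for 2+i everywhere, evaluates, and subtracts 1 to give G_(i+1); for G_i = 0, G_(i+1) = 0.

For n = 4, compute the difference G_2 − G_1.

15

i=0: 4 = 2^2 (b=2); 2→3: 3^3 = 27; 27−1 = 26
i=1: 26 = 2·3^2 + 2·3 + 2 (b=3); 3→4: 2·4^2 + 2·4 + 2 = 42; 42−1 = 41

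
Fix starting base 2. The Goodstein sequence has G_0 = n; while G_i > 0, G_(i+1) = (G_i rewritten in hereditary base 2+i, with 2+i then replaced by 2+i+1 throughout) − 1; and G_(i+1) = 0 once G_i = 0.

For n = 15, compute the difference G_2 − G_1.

1172

G_0 = 15. HB_2(15) = 2^(2 + 1) + 2^2 + 2 + 1. Bump = 112. G_1 = 111.
G_1 = 111. HB_3(111) = 3^(3 + 1) + 3^3 + 3. Bump = 1284. G_2 = 1283.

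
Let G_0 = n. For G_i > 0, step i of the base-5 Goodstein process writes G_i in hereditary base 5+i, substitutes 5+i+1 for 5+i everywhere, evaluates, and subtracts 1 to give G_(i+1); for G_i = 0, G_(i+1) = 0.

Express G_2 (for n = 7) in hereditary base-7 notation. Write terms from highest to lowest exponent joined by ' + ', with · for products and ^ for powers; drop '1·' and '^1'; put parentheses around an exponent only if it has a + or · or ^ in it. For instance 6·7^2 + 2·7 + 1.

base 5: 7 = 5 + 2; at 6: 6 + 2 = 8; next = 7
base 6: 7 = 6 + 1; at 7: 7 + 1 = 8; next = 7
base 7: 7 = 7; at 8: 8 = 8; next = 7

7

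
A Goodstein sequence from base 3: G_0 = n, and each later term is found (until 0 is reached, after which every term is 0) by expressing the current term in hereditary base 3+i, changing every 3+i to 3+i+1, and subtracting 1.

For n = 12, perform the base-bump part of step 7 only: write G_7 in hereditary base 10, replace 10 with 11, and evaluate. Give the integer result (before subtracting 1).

step 0: 12 = 3^2 + 3; sub 4 for 3: 4^2 + 4; = 20; G_1 = 20−1 = 19
step 1: 19 = 4^2 + 3; sub 5 for 4: 5^2 + 3; = 28; G_2 = 28−1 = 27
step 2: 27 = 5^2 + 2; sub 6 for 5: 6^2 + 2; = 38; G_3 = 38−1 = 37
step 3: 37 = 6^2 + 1; sub 7 for 6: 7^2 + 1; = 50; G_4 = 50−1 = 49
step 4: 49 = 7^2; sub 8 for 7: 8^2; = 64; G_5 = 64−1 = 63
step 5: 63 = 7·8 + 7; sub 9 for 8: 7·9 + 7; = 70; G_6 = 70−1 = 69
step 6: 69 = 7·9 + 6; sub 10 for 9: 7·10 + 6; = 76; G_7 = 76−1 = 75
step 7: 75 = 7·10 + 5; sub 11 for 10: 7·11 + 5; = 82; G_8 = 82−1 = 81

82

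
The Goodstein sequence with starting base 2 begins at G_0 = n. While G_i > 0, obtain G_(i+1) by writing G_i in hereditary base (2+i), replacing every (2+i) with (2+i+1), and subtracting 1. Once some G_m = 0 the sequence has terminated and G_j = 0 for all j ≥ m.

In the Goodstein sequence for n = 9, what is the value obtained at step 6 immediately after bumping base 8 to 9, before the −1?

1162263922

[0] 9 ≡ 2^(2 + 1) + 1 (base 2). Lift 3: 82. −1: 81.
[1] 81 ≡ 3^(3 + 1) (base 3). Lift 4: 1024. −1: 1023.
[2] 1023 ≡ 3·4^4 + 3·4^3 + 3·4^2 + 3·4 + 3 (base 4). Lift 5: 9843. −1: 9842.
[3] 9842 ≡ 3·5^5 + 3·5^3 + 3·5^2 + 3·5 + 2 (base 5). Lift 6: 140744. −1: 140743.
[4] 140743 ≡ 3·6^6 + 3·6^3 + 3·6^2 + 3·6 + 1 (base 6). Lift 7: 2471827. −1: 2471826.
[5] 2471826 ≡ 3·7^7 + 3·7^3 + 3·7^2 + 3·7 (base 7). Lift 8: 50333400. −1: 50333399.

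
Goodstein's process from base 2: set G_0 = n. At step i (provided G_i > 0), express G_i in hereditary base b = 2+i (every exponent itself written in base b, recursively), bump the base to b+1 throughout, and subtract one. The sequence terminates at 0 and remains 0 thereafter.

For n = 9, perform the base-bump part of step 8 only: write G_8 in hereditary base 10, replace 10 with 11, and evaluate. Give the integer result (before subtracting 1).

9 —HB2→ 2^(2 + 1) + 1 —bump→ 3^(3 + 1) + 1 = 82 —(−1)→ 81
81 —HB3→ 3^(3 + 1) —bump→ 4^(4 + 1) = 1024 —(−1)→ 1023
1023 —HB4→ 3·4^4 + 3·4^3 + 3·4^2 + 3·4 + 3 —bump→ 3·5^5 + 3·5^3 + 3·5^2 + 3·5 + 3 = 9843 —(−1)→ 9842
9842 —HB5→ 3·5^5 + 3·5^3 + 3·5^2 + 3·5 + 2 —bump→ 3·6^6 + 3·6^3 + 3·6^2 + 3·6 + 2 = 140744 —(−1)→ 140743
140743 —HB6→ 3·6^6 + 3·6^3 + 3·6^2 + 3·6 + 1 —bump→ 3·7^7 + 3·7^3 + 3·7^2 + 3·7 + 1 = 2471827 —(−1)→ 2471826
2471826 —HB7→ 3·7^7 + 3·7^3 + 3·7^2 + 3·7 —bump→ 3·8^8 + 3·8^3 + 3·8^2 + 3·8 = 50333400 —(−1)→ 50333399
50333399 —HB8→ 3·8^8 + 3·8^3 + 3·8^2 + 2·8 + 7 —bump→ 3·9^9 + 3·9^3 + 3·9^2 + 2·9 + 7 = 1162263922 —(−1)→ 1162263921
1162263921 —HB9→ 3·9^9 + 3·9^3 + 3·9^2 + 2·9 + 6 —bump→ 3·10^10 + 3·10^3 + 3·10^2 + 2·10 + 6 = 30000003326 —(−1)→ 30000003325
30000003325 —HB10→ 3·10^10 + 3·10^3 + 3·10^2 + 2·10 + 5 —bump→ 3·11^11 + 3·11^3 + 3·11^2 + 2·11 + 5 = 855935016216 —(−1)→ 855935016215

855935016216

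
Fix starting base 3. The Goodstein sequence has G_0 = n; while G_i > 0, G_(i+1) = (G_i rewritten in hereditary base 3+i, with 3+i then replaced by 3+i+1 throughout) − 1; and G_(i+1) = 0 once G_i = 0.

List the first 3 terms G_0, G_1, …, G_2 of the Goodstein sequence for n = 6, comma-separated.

base 3: 6 = 2·3; at 4: 2·4 = 8; next = 7
base 4: 7 = 4 + 3; at 5: 5 + 3 = 8; next = 7

6, 7, 7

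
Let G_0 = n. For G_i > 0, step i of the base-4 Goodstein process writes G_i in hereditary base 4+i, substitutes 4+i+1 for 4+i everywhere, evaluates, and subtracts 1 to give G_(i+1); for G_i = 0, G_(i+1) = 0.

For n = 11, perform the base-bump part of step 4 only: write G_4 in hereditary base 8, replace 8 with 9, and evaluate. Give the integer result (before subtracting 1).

16

step 0: 11 = 2·4 + 3; sub 5 for 4: 2·5 + 3; = 13; G_1 = 13−1 = 12
step 1: 12 = 2·5 + 2; sub 6 for 5: 2·6 + 2; = 14; G_2 = 14−1 = 13
step 2: 13 = 2·6 + 1; sub 7 for 6: 2·7 + 1; = 15; G_3 = 15−1 = 14
step 3: 14 = 2·7; sub 8 for 7: 2·8; = 16; G_4 = 16−1 = 15
step 4: 15 = 8 + 7; sub 9 for 8: 9 + 7; = 16; G_5 = 16−1 = 15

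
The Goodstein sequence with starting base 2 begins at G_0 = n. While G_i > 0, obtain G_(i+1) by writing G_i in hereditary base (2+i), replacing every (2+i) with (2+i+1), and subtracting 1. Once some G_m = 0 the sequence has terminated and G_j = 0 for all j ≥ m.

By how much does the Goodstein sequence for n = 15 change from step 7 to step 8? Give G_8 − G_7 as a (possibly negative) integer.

G_0 = 15. HB_2(15) = 2^(2 + 1) + 2^2 + 2 + 1. Bump = 112. G_1 = 111.
G_1 = 111. HB_3(111) = 3^(3 + 1) + 3^3 + 3. Bump = 1284. G_2 = 1283.
G_2 = 1283. HB_4(1283) = 4^(4 + 1) + 4^4 + 3. Bump = 18753. G_3 = 18752.
G_3 = 18752. HB_5(18752) = 5^(5 + 1) + 5^5 + 2. Bump = 326594. G_4 = 326593.
G_4 = 326593. HB_6(326593) = 6^(6 + 1) + 6^6 + 1. Bump = 6588345. G_5 = 6588344.
G_5 = 6588344. HB_7(6588344) = 7^(7 + 1) + 7^7. Bump = 150994944. G_6 = 150994943.
G_6 = 150994943. HB_8(150994943) = 8^(8 + 1) + 7·8^7 + 7·8^6 + 7·8^5 + 7·8^4 + 7·8^3 + 7·8^2 + 7·8 + 7. Bump = 3524450281. G_7 = 3524450280.
G_7 = 3524450280. HB_9(3524450280) = 9^(9 + 1) + 7·9^7 + 7·9^6 + 7·9^5 + 7·9^4 + 7·9^3 + 7·9^2 + 7·9 + 6. Bump = 100077777776. G_8 = 100077777775.

96553327495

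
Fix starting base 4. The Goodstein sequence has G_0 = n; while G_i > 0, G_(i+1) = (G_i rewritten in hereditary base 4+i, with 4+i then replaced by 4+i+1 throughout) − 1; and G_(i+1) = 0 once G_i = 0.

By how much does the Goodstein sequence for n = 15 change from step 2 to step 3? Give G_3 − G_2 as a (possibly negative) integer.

i=0: 15 = 3·4 + 3 (b=4); 4→5: 3·5 + 3 = 18; 18−1 = 17
i=1: 17 = 3·5 + 2 (b=5); 5→6: 3·6 + 2 = 20; 20−1 = 19
i=2: 19 = 3·6 + 1 (b=6); 6→7: 3·7 + 1 = 22; 22−1 = 21

2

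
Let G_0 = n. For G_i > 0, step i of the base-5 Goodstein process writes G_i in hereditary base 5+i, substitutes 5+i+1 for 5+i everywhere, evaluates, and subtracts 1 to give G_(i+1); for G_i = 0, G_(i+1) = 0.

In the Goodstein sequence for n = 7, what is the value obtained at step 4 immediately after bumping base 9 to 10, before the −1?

6

i=0: 7 = 5 + 2 (b=5); 5→6: 6 + 2 = 8; 8−1 = 7
i=1: 7 = 6 + 1 (b=6); 6→7: 7 + 1 = 8; 8−1 = 7
i=2: 7 = 7 (b=7); 7→8: 8 = 8; 8−1 = 7
i=3: 7 = 7 (b=8); 8→9: 7 = 7; 7−1 = 6
i=4: 6 = 6 (b=9); 9→10: 6 = 6; 6−1 = 5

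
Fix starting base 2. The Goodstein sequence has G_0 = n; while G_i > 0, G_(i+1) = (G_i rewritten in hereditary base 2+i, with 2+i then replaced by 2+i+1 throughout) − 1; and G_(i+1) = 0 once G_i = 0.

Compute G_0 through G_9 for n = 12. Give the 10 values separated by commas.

12, 107, 1065, 15685, 280019, 5764910, 134217867, 3486784574, 100000000211, 3138428376974

step 0: 12 = 2^(2 + 1) + 2^2; sub 3 for 2: 3^(3 + 1) + 3^3; = 108; G_1 = 108−1 = 107
step 1: 107 = 3^(3 + 1) + 2·3^2 + 2·3 + 2; sub 4 for 3: 4^(4 + 1) + 2·4^2 + 2·4 + 2; = 1066; G_2 = 1066−1 = 1065
step 2: 1065 = 4^(4 + 1) + 2·4^2 + 2·4 + 1; sub 5 for 4: 5^(5 + 1) + 2·5^2 + 2·5 + 1; = 15686; G_3 = 15686−1 = 15685
step 3: 15685 = 5^(5 + 1) + 2·5^2 + 2·5; sub 6 for 5: 6^(6 + 1) + 2·6^2 + 2·6; = 280020; G_4 = 280020−1 = 280019
step 4: 280019 = 6^(6 + 1) + 2·6^2 + 6 + 5; sub 7 for 6: 7^(7 + 1) + 2·7^2 + 7 + 5; = 5764911; G_5 = 5764911−1 = 5764910
step 5: 5764910 = 7^(7 + 1) + 2·7^2 + 7 + 4; sub 8 for 7: 8^(8 + 1) + 2·8^2 + 8 + 4; = 134217868; G_6 = 134217868−1 = 134217867
step 6: 134217867 = 8^(8 + 1) + 2·8^2 + 8 + 3; sub 9 for 8: 9^(9 + 1) + 2·9^2 + 9 + 3; = 3486784575; G_7 = 3486784575−1 = 3486784574
step 7: 3486784574 = 9^(9 + 1) + 2·9^2 + 9 + 2; sub 10 for 9: 10^(10 + 1) + 2·10^2 + 10 + 2; = 100000000212; G_8 = 100000000212−1 = 100000000211
step 8: 100000000211 = 10^(10 + 1) + 2·10^2 + 10 + 1; sub 11 for 10: 11^(11 + 1) + 2·11^2 + 11 + 1; = 3138428376975; G_9 = 3138428376975−1 = 3138428376974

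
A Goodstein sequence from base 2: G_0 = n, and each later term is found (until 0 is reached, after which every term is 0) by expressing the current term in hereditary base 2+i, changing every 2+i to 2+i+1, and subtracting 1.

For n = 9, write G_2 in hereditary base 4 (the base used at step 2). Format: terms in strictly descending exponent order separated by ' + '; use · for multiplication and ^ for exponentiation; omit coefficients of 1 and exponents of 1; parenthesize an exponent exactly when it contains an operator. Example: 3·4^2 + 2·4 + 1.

step 0: 9 = 2^(2 + 1) + 1; sub 3 for 2: 3^(3 + 1) + 1; = 82; G_1 = 82−1 = 81
step 1: 81 = 3^(3 + 1); sub 4 for 3: 4^(4 + 1); = 1024; G_2 = 1024−1 = 1023
step 2: 1023 = 3·4^4 + 3·4^3 + 3·4^2 + 3·4 + 3; sub 5 for 4: 3·5^5 + 3·5^3 + 3·5^2 + 3·5 + 3; = 9843; G_3 = 9843−1 = 9842

3·4^4 + 3·4^3 + 3·4^2 + 3·4 + 3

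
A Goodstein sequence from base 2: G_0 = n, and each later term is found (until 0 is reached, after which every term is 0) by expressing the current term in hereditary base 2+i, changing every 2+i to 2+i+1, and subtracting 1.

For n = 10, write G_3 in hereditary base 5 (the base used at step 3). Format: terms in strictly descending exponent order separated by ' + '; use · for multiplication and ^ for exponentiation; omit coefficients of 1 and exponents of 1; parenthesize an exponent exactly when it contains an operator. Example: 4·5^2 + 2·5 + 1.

(0) 10|_2 = 2^(2 + 1) + 2 ↦ 3^(3 + 1) + 3|_3 = 84 ⇒ 83
(1) 83|_3 = 3^(3 + 1) + 2 ↦ 4^(4 + 1) + 2|_4 = 1026 ⇒ 1025
(2) 1025|_4 = 4^(4 + 1) + 1 ↦ 5^(5 + 1) + 1|_5 = 15626 ⇒ 15625
(3) 15625|_5 = 5^(5 + 1) ↦ 6^(6 + 1)|_6 = 279936 ⇒ 279935

5^(5 + 1)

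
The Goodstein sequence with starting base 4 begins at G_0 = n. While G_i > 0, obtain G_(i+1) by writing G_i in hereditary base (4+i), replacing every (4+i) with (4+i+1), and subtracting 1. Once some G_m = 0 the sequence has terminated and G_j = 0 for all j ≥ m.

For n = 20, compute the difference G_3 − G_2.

12

G_0 = 20. HB_4(20) = 4^2 + 4. Bump = 30. G_1 = 29.
G_1 = 29. HB_5(29) = 5^2 + 4. Bump = 40. G_2 = 39.
G_2 = 39. HB_6(39) = 6^2 + 3. Bump = 52. G_3 = 51.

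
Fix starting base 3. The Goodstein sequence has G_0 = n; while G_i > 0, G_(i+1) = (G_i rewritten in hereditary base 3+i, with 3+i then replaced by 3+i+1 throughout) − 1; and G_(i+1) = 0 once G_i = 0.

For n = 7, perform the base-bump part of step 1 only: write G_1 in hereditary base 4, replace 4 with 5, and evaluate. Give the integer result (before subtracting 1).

G_0=7  [base 3] 2·3 + 1  →[3↦4]→  2·4 + 1 = 9  −1 ⇒ G_1=8
G_1=8  [base 4] 2·4  →[4↦5]→  2·5 = 10  −1 ⇒ G_2=9

10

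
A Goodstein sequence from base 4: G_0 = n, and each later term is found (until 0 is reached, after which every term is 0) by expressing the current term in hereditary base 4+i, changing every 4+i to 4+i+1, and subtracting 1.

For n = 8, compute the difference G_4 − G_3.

0

[0] 8 ≡ 2·4 (base 4). Lift 5: 10. −1: 9.
[1] 9 ≡ 5 + 4 (base 5). Lift 6: 10. −1: 9.
[2] 9 ≡ 6 + 3 (base 6). Lift 7: 10. −1: 9.
[3] 9 ≡ 7 + 2 (base 7). Lift 8: 10. −1: 9.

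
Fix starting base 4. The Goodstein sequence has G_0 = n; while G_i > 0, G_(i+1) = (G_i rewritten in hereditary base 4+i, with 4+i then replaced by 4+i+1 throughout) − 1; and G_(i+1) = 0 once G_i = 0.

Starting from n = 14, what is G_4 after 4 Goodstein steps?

21

G_0=14  [base 4] 3·4 + 2  →[4↦5]→  3·5 + 2 = 17  −1 ⇒ G_1=16
G_1=16  [base 5] 3·5 + 1  →[5↦6]→  3·6 + 1 = 19  −1 ⇒ G_2=18
G_2=18  [base 6] 3·6  →[6↦7]→  3·7 = 21  −1 ⇒ G_3=20
G_3=20  [base 7] 2·7 + 6  →[7↦8]→  2·8 + 6 = 22  −1 ⇒ G_4=21
G_4=21  [base 8] 2·8 + 5  →[8↦9]→  2·9 + 5 = 23  −1 ⇒ G_5=22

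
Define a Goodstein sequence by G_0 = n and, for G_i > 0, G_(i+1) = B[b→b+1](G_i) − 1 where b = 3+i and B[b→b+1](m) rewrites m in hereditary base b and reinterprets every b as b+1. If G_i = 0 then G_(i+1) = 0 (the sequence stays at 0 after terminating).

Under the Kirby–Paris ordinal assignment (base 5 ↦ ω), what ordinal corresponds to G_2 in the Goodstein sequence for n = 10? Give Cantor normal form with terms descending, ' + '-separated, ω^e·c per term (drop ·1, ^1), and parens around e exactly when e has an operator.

base 3: 10 = 3^2 + 1; at 4: 4^2 + 1 = 17; next = 16
base 4: 16 = 4^2; at 5: 5^2 = 25; next = 24
base 5: 24 = 4·5 + 4; at 6: 4·6 + 4 = 28; next = 27

ω·4 + 4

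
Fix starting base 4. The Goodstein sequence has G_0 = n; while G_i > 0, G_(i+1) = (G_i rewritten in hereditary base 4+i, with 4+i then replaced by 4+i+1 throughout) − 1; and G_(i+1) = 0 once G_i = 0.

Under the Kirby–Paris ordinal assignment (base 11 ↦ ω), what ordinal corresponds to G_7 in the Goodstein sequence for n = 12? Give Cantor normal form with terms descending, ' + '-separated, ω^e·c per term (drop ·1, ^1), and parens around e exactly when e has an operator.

ω + 8

G_0 = 12. HB_4(12) = 3·4. Bump = 15. G_1 = 14.
G_1 = 14. HB_5(14) = 2·5 + 4. Bump = 16. G_2 = 15.
G_2 = 15. HB_6(15) = 2·6 + 3. Bump = 17. G_3 = 16.
G_3 = 16. HB_7(16) = 2·7 + 2. Bump = 18. G_4 = 17.
G_4 = 17. HB_8(17) = 2·8 + 1. Bump = 19. G_5 = 18.
G_5 = 18. HB_9(18) = 2·9. Bump = 20. G_6 = 19.
G_6 = 19. HB_10(19) = 10 + 9. Bump = 20. G_7 = 19.
G_7 = 19. HB_11(19) = 11 + 8. Bump = 20. G_8 = 19.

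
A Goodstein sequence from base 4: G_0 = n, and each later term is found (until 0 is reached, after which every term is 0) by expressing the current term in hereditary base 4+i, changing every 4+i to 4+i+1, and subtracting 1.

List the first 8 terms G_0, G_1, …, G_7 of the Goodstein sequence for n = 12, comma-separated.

12, 14, 15, 16, 17, 18, 19, 19

G_0 = 12. HB_4(12) = 3·4. Bump = 15. G_1 = 14.
G_1 = 14. HB_5(14) = 2·5 + 4. Bump = 16. G_2 = 15.
G_2 = 15. HB_6(15) = 2·6 + 3. Bump = 17. G_3 = 16.
G_3 = 16. HB_7(16) = 2·7 + 2. Bump = 18. G_4 = 17.
G_4 = 17. HB_8(17) = 2·8 + 1. Bump = 19. G_5 = 18.
G_5 = 18. HB_9(18) = 2·9. Bump = 20. G_6 = 19.
G_6 = 19. HB_10(19) = 10 + 9. Bump = 20. G_7 = 19.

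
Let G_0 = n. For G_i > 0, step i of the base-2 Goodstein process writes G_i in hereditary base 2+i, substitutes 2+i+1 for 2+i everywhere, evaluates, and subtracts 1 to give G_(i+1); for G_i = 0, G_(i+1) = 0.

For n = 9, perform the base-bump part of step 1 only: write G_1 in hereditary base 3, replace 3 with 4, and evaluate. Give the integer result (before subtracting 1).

1024

[0] 9 ≡ 2^(2 + 1) + 1 (base 2). Lift 3: 82. −1: 81.
[1] 81 ≡ 3^(3 + 1) (base 3). Lift 4: 1024. −1: 1023.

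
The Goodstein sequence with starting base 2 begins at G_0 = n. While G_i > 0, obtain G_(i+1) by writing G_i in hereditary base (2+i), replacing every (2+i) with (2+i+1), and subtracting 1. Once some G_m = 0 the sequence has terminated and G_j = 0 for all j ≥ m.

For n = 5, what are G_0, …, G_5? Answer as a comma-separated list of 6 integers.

(0) 5|_2 = 2^2 + 1 ↦ 3^3 + 1|_3 = 28 ⇒ 27
(1) 27|_3 = 3^3 ↦ 4^4|_4 = 256 ⇒ 255
(2) 255|_4 = 3·4^3 + 3·4^2 + 3·4 + 3 ↦ 3·5^3 + 3·5^2 + 3·5 + 3|_5 = 468 ⇒ 467
(3) 467|_5 = 3·5^3 + 3·5^2 + 3·5 + 2 ↦ 3·6^3 + 3·6^2 + 3·6 + 2|_6 = 776 ⇒ 775
(4) 775|_6 = 3·6^3 + 3·6^2 + 3·6 + 1 ↦ 3·7^3 + 3·7^2 + 3·7 + 1|_7 = 1198 ⇒ 1197

5, 27, 255, 467, 775, 1197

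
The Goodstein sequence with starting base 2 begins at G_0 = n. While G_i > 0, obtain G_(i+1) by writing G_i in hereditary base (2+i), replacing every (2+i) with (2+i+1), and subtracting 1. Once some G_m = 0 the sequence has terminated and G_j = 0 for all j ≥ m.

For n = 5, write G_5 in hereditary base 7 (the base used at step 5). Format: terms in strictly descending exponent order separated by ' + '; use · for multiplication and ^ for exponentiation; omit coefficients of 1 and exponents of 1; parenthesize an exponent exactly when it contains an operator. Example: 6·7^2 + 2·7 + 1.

3·7^3 + 3·7^2 + 3·7

G_0 = 5. HB_2(5) = 2^2 + 1. Bump = 28. G_1 = 27.
G_1 = 27. HB_3(27) = 3^3. Bump = 256. G_2 = 255.
G_2 = 255. HB_4(255) = 3·4^3 + 3·4^2 + 3·4 + 3. Bump = 468. G_3 = 467.
G_3 = 467. HB_5(467) = 3·5^3 + 3·5^2 + 3·5 + 2. Bump = 776. G_4 = 775.
G_4 = 775. HB_6(775) = 3·6^3 + 3·6^2 + 3·6 + 1. Bump = 1198. G_5 = 1197.
G_5 = 1197. HB_7(1197) = 3·7^3 + 3·7^2 + 3·7. Bump = 1752. G_6 = 1751.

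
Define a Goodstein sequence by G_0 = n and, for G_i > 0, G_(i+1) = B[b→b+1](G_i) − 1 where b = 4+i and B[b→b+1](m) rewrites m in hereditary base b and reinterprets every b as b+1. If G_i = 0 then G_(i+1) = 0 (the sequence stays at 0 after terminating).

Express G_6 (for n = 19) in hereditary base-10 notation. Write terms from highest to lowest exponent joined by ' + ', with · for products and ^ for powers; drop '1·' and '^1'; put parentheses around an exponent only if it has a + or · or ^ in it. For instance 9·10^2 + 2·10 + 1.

[0] 19 ≡ 4^2 + 3 (base 4). Lift 5: 28. −1: 27.
[1] 27 ≡ 5^2 + 2 (base 5). Lift 6: 38. −1: 37.
[2] 37 ≡ 6^2 + 1 (base 6). Lift 7: 50. −1: 49.
[3] 49 ≡ 7^2 (base 7). Lift 8: 64. −1: 63.
[4] 63 ≡ 7·8 + 7 (base 8). Lift 9: 70. −1: 69.
[5] 69 ≡ 7·9 + 6 (base 9). Lift 10: 76. −1: 75.
[6] 75 ≡ 7·10 + 5 (base 10). Lift 11: 82. −1: 81.

7·10 + 5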